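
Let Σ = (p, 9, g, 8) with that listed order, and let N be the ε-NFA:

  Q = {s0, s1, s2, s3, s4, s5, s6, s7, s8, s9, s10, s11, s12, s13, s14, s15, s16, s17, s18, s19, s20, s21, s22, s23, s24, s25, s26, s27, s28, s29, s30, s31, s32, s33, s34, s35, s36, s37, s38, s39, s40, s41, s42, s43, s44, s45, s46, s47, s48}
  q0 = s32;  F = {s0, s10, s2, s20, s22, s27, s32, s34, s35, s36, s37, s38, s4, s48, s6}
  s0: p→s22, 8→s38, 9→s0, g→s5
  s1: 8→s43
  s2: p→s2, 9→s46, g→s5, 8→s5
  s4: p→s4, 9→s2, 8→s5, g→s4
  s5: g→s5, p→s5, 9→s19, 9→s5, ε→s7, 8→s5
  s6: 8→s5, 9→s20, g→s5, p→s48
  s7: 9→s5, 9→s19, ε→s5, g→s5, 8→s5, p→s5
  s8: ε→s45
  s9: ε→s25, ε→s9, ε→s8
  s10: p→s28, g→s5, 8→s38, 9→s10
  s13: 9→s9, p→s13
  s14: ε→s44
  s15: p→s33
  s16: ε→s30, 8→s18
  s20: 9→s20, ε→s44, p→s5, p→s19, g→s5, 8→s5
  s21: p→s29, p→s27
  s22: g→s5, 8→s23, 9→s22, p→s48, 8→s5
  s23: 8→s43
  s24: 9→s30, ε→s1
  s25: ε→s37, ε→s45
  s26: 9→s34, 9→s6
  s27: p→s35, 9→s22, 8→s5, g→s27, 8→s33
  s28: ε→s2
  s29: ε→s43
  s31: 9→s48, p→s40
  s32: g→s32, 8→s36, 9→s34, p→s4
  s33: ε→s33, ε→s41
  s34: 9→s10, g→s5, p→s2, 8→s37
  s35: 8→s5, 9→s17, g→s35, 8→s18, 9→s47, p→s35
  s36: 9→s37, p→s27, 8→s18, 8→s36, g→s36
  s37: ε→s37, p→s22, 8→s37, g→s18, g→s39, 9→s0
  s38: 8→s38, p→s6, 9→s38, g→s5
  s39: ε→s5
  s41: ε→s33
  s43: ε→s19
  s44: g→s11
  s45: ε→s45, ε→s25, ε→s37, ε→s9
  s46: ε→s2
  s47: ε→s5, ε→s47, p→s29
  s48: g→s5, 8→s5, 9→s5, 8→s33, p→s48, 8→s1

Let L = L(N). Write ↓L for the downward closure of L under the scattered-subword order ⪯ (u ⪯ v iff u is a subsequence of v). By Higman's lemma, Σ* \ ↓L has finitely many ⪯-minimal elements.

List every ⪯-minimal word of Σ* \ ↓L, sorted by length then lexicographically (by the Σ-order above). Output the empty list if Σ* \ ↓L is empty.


|Q|=49, |F|=15, |δ|=121 (27 ε).
min D↑ (16 st, q0=0, F={5}): 0:p→1,9→2,g→0,8→3 1:p→1,9→4,g→1,8→5 2:p→4,9→6,g→5,8→7 3:p→8,9→7,g→3,8→3 4:p→4,9→4,g→5,8→5 5:p→5,9→5,g→5,8→5 6:p→4,9→6,g→5,8→9 7:p→10,9→11,g→5,8→7 8:p→12,9→10,g→8,8→5 9:p→13,9→9,g→5,8→9 10:p→14,9→10,g→5,8→5 11:p→10,9→11,g→5,8→9 12:p→12,9→5,g→12,8→5 13:p→14,9→15,g→5,8→5 14:p→14,9→5,g→5,8→5 15:p→5,9→15,g→5,8→5 (ε-aug+det+¬).
'p8': |S_i|=[32, 24, 9] end={s1,s18,s19,s23,s33,s41,s43,s5,s7} — reject; 2/2 single-dels accept.
'9g': run [32, 27, 6] end={s11,s18,s19,s39,s5,s7} rej; 2/2 single-dels accept.
'8pp9': run [32, 25, 20, 13, 7] end={s17,s19,s29,s43,s47,s5,s7} ∉↓L; 4/4 single-dels accept.
'998p9p': |S_i|=[32, 27, 20, 14, 12, 6, 3] end={s19,s5,s7} rej; 6/6 single-dels accept.
4 words, ⪯-incomp.

Antichain: [p8, 9g, 8pp9, 998p9p].


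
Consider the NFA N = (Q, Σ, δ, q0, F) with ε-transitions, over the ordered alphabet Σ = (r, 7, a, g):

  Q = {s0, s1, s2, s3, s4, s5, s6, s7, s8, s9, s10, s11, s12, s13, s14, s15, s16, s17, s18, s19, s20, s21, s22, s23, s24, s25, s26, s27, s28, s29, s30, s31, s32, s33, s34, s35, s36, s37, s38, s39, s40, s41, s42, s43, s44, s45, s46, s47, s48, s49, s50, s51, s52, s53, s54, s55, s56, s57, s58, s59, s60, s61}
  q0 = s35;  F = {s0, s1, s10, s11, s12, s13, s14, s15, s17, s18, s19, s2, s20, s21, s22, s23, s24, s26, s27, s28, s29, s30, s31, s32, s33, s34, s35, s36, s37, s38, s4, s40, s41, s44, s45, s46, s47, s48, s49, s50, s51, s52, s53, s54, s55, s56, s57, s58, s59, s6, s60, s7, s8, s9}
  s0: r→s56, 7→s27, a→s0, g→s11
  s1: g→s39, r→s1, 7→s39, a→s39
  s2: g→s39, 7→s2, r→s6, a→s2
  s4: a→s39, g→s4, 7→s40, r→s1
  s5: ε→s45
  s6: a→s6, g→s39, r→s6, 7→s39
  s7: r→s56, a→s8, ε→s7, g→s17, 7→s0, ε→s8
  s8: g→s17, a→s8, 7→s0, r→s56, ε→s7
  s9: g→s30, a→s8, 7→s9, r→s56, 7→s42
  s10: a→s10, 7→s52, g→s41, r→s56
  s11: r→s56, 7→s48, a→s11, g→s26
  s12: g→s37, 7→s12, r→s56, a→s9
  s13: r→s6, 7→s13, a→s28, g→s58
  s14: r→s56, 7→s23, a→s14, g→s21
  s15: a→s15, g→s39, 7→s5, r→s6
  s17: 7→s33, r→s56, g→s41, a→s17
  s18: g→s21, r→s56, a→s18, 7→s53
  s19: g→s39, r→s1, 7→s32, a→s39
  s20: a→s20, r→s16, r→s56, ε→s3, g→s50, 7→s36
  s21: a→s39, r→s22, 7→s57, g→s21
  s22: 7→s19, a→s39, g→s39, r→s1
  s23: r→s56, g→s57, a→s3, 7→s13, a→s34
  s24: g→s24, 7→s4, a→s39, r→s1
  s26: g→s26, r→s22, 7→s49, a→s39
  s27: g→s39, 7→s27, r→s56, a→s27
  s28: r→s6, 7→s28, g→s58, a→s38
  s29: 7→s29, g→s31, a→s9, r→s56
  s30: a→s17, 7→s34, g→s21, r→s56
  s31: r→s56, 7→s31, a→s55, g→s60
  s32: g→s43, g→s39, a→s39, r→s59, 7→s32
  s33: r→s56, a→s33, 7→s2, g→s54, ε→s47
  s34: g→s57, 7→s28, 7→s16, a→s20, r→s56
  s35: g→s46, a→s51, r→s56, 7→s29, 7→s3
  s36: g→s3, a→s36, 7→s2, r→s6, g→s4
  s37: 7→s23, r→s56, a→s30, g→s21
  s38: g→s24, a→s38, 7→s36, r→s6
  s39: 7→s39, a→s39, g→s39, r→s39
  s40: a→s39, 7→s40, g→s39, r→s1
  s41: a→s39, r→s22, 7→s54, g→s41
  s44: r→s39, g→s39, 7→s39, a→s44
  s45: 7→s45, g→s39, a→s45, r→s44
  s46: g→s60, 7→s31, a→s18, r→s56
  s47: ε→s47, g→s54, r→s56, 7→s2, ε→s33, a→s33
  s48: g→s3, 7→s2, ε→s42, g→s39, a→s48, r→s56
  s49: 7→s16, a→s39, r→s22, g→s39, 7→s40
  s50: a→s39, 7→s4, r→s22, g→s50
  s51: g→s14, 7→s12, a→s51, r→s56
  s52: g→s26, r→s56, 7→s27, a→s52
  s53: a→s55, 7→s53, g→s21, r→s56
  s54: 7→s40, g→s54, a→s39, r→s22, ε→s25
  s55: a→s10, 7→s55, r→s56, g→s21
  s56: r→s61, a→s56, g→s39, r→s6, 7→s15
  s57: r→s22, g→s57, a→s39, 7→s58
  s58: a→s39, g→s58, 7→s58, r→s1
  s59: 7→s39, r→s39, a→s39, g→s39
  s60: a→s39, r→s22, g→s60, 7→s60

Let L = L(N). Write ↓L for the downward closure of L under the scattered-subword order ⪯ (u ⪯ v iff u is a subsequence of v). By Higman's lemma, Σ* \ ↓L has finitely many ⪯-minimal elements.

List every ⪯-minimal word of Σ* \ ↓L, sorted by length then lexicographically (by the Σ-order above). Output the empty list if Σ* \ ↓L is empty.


Antichain: [rg, rr7, gga, r77rr, 7aa77g, ag77r7].

|Q|=62, |F|=54, |δ|=240 (10 ε).
min D↑ (53 st, q0=0, F={7}): 0:r→1,7→2,a→3,g→4 1:r→5,7→6,a→1,g→7 2:r→1,7→2,a→8,g→9 3:r→1,7→10,a→3,g→11 4:r→1,7→9,a→12,g→13 5:r→5,7→7,a→5,g→7 6:r→5,7→14,a→6,g→7 7:r→7,7→7,a→7,g→7 8:r→1,7→8,a→15,g→16 9:r→1,7→9,a→17,g→13 10:r→1,7→10,a→8,g→18 11:r→1,7→19,a→11,g→20 12:r→1,7→21,a→12,g→20 13:r→22,7→13,a→7,g→13 14:r→23,7→14,a→14,g→7 15:r→1,7→24,a→15,g→25 16:r→1,7→26,a→25,g→20 17:r→1,7→17,a→27,g→20 18:r→1,7→19,a→16,g→20 19:r→1,7→28,a→26,g→29 20:r→22,7→29,a→7,g→20 21:r→1,7→21,a→17,g→20 22:r→30,7→31,a→7,g→7 23:r→7,7→7,a→23,g→7 24:r→1,7→32,a→24,g→33 25:r→1,7→34,a→25,g→35 26:r→1,7→36,a→37,g→29 27:r→1,7→38,a→27,g→35 28:r→5,7→28,a→36,g→39 29:r→22,7→39,a→7,g→29 30:r→30,7→7,a→7,g→7 31:r→30,7→40,a→7,g→7 32:r→1,7→32,a→32,g→7 33:r→1,7→41,a→33,g→42 34:r→1,7→43,a→34,g→44 35:r→22,7→44,a→7,g→35 36:r→5,7→36,a→45,g→39 37:r→1,7→46,a→37,g→47 38:r→1,7→32,a→38,g→42 39:r→30,7→39,a→7,g→39 40:r→48,7→40,a→7,g→7 41:r→1,7→43,a→41,g→7 42:r→22,7→49,a→7,g→42 43:r→5,7→43,a→43,g→7 44:r→22,7→50,a→7,g→44 45:r→5,7→46,a→45,g→51 46:r→5,7→43,a→46,g→52 47:r→22,7→52,a→7,g→47 48:r→7,7→7,a→7,g→7 49:r→22,7→50,a→7,g→7 50:r→30,7→50,a→7,g→7 51:r→30,7→52,a→7,g→51 52:r→30,7→50,a→7,g→52.
'rg': |S_i|=[62, 15, 2] end={s39,s43} — reject; 2/2 single-dels accept.
'rr7': |S_i|=[62, 15, 6, 1] end={s39} — reject; 3/3 single-dels accept.
'gga': N↓-sim [62, 54, 22, 1] end={s39} rej; 3/3 deletions ∈↓L.
'r77rr': run [62, 15, 11, 7, 3, 1] end={s39} rej; 5/5 del acc.
'7aa77g': N↓-sim [62, 57, 49, 41, 32, 22, 3] end={s3,s39,s43} — reject; 6/6 deletions ∈↓L.
'ag77r7': |S_i|=[62, 57, 45, 37, 22, 5, 1] end={s39} ∉↓L; 6/6 deletions ∈↓L.
6 words, ⪯-incomp.


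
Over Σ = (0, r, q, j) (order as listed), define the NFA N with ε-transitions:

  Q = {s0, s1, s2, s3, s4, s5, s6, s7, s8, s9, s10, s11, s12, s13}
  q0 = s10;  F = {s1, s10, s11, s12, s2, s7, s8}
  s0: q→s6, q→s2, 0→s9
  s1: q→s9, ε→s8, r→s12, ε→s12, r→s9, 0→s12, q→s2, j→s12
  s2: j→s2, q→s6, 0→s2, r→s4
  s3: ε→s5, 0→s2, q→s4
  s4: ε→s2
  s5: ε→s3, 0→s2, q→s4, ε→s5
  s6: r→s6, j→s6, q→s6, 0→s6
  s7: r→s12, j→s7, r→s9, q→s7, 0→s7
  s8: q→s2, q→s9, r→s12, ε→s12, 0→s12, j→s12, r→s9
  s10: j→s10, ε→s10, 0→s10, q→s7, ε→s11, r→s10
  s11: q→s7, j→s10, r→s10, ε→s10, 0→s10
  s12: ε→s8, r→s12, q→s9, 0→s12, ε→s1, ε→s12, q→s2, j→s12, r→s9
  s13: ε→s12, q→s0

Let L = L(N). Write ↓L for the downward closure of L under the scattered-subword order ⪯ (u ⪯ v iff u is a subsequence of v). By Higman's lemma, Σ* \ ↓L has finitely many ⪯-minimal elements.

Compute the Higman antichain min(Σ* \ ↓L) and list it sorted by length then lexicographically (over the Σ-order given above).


min(Σ*\↓L) = [qrqq].

|Q|=14, |F|=7, |δ|=61 (14 ε).
min D↑ (5 st, q0=0, F={4}): 0:0→0,r→0,q→1,j→0 1:0→1,r→2,q→1,j→1 2:0→2,r→2,q→3,j→2 3:0→3,r→3,q→4,j→3 4:0→4,r→4,q→4,j→4 (ε-aug+det+¬).
'qrqq': N↓-sim [10, 8, 7, 4, 1] end={s6} — reject; 4/4 deletions ∈↓L.
1 minimals (antichain).


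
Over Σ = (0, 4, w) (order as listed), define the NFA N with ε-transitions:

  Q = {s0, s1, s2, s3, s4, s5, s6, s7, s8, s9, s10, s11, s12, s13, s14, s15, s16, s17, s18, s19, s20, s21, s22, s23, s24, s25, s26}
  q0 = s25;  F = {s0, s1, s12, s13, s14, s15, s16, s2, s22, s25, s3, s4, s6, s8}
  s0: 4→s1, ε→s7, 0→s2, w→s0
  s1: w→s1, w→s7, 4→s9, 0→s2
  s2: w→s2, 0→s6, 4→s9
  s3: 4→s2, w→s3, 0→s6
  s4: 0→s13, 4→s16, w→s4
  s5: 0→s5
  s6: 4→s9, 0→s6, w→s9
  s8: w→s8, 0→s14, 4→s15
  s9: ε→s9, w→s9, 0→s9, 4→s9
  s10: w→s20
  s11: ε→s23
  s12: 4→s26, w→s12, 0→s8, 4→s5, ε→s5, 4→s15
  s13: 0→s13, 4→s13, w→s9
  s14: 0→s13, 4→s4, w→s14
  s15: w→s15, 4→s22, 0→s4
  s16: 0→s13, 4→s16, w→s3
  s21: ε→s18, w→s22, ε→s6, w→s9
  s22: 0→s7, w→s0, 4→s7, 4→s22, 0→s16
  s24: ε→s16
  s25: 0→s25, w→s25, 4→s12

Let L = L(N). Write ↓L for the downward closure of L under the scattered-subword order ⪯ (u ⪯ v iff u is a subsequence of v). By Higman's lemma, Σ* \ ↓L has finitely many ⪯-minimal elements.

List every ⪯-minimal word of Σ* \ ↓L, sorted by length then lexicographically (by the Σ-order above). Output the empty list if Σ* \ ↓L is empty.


min(Σ*\↓L) = [4000w, 4400w, 444w04, 444w44].

|Q|=27, |F|=14, |δ|=61 (7 ε).
min D↑ (15 st, q0=0, F={10}): 0:0→0,4→1,w→0 1:0→2,4→3,w→1 2:0→4,4→3,w→2 3:0→5,4→6,w→3 4:0→7,4→5,w→4 5:0→7,4→8,w→5 6:0→8,4→6,w→9 7:0→7,4→7,w→10 8:0→7,4→8,w→11 9:0→12,4→13,w→9 10:0→10,4→10,w→10 11:0→14,4→12,w→11 12:0→14,4→10,w→12 13:0→12,4→10,w→13 14:0→14,4→10,w→10 [Hopcroft].
'4000w': |S_i|=[18, 17, 15, 10, 4, 1] end={s9} ∉↓L; 5/5 single-dels accept.
'4400w': |S_i|=[18, 17, 14, 9, 4, 1] end={s9} ∉↓L; 5/5 deletions ∈↓L.
'444w04': run [18, 17, 14, 10, 7, 3, 1] end={s9} ∉↓L; 6/6 deletions ∈↓L.
'444w44': |S_i|=[18, 17, 14, 10, 7, 5, 1] end={s9} rej; 6/6 single-dels accept.
4 minimals (antichain).


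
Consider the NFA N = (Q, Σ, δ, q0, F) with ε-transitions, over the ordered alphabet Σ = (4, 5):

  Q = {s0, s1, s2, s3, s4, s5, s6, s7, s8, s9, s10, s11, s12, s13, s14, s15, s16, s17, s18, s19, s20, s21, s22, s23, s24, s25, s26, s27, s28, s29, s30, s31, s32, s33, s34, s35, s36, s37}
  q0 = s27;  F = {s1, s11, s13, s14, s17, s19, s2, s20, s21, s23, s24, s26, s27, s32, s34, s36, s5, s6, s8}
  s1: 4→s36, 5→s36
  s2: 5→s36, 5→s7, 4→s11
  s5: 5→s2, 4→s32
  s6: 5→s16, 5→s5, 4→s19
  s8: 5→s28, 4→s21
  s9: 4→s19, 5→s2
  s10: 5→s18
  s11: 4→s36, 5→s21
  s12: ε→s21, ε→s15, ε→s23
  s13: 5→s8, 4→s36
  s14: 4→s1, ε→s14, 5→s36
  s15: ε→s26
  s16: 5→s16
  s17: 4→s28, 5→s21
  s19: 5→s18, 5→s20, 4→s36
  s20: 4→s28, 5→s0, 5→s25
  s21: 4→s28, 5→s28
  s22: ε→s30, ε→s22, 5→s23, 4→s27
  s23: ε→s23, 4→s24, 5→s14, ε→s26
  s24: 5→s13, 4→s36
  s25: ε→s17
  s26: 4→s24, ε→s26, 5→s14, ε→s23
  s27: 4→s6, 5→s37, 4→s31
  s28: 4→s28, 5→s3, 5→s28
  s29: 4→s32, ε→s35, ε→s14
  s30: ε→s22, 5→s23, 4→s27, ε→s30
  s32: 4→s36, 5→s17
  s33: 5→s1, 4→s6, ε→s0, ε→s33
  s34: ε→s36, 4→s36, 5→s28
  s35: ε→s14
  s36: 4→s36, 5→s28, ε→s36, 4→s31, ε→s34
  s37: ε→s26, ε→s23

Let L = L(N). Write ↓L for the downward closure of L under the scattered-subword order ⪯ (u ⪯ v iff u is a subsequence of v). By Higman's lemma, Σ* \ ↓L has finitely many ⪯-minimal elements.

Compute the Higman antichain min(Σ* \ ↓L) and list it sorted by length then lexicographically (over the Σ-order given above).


Antichain: [4445, 4454, 5445, 5555, 545544].

|Q|=38, |F|=19, |δ|=82 (24 ε).
min D↑ (18 st, q0=0, F={13}): 0:4→1,5→2 1:4→3,5→4 2:4→5,5→6 3:4→7,5→8 4:4→9,5→10 5:4→7,5→11 6:4→12,5→7 7:4→7,5→13 8:4→13,5→14 9:4→7,5→14 10:4→15,5→7 11:4→7,5→16 12:4→7,5→7 13:4→13,5→13 14:4→13,5→17 15:4→7,5→17 16:4→17,5→13 17:4→13,5→13 (ε-aug+det+¬).
'4445': run [28, 23, 14, 5, 2] end={s28,s3} rej; 4/4 deletions ∈↓L.
'4454': run [28, 23, 14, 8, 2] end={s28,s3} rej; 4/4 deletions ∈↓L.
'5445': |S_i|=[28, 25, 13, 6, 2] end={s28,s3} ∉↓L; 4/4 single-dels accept.
'5555': |S_i|=[28, 25, 17, 9, 3] end={s16,s28,s3} rej; 4/4 single-dels accept.
'545544': N↓-sim [28, 25, 13, 9, 4, 3, 2] end={s28,s3} rej; 6/6 del acc.
5 obstructions.


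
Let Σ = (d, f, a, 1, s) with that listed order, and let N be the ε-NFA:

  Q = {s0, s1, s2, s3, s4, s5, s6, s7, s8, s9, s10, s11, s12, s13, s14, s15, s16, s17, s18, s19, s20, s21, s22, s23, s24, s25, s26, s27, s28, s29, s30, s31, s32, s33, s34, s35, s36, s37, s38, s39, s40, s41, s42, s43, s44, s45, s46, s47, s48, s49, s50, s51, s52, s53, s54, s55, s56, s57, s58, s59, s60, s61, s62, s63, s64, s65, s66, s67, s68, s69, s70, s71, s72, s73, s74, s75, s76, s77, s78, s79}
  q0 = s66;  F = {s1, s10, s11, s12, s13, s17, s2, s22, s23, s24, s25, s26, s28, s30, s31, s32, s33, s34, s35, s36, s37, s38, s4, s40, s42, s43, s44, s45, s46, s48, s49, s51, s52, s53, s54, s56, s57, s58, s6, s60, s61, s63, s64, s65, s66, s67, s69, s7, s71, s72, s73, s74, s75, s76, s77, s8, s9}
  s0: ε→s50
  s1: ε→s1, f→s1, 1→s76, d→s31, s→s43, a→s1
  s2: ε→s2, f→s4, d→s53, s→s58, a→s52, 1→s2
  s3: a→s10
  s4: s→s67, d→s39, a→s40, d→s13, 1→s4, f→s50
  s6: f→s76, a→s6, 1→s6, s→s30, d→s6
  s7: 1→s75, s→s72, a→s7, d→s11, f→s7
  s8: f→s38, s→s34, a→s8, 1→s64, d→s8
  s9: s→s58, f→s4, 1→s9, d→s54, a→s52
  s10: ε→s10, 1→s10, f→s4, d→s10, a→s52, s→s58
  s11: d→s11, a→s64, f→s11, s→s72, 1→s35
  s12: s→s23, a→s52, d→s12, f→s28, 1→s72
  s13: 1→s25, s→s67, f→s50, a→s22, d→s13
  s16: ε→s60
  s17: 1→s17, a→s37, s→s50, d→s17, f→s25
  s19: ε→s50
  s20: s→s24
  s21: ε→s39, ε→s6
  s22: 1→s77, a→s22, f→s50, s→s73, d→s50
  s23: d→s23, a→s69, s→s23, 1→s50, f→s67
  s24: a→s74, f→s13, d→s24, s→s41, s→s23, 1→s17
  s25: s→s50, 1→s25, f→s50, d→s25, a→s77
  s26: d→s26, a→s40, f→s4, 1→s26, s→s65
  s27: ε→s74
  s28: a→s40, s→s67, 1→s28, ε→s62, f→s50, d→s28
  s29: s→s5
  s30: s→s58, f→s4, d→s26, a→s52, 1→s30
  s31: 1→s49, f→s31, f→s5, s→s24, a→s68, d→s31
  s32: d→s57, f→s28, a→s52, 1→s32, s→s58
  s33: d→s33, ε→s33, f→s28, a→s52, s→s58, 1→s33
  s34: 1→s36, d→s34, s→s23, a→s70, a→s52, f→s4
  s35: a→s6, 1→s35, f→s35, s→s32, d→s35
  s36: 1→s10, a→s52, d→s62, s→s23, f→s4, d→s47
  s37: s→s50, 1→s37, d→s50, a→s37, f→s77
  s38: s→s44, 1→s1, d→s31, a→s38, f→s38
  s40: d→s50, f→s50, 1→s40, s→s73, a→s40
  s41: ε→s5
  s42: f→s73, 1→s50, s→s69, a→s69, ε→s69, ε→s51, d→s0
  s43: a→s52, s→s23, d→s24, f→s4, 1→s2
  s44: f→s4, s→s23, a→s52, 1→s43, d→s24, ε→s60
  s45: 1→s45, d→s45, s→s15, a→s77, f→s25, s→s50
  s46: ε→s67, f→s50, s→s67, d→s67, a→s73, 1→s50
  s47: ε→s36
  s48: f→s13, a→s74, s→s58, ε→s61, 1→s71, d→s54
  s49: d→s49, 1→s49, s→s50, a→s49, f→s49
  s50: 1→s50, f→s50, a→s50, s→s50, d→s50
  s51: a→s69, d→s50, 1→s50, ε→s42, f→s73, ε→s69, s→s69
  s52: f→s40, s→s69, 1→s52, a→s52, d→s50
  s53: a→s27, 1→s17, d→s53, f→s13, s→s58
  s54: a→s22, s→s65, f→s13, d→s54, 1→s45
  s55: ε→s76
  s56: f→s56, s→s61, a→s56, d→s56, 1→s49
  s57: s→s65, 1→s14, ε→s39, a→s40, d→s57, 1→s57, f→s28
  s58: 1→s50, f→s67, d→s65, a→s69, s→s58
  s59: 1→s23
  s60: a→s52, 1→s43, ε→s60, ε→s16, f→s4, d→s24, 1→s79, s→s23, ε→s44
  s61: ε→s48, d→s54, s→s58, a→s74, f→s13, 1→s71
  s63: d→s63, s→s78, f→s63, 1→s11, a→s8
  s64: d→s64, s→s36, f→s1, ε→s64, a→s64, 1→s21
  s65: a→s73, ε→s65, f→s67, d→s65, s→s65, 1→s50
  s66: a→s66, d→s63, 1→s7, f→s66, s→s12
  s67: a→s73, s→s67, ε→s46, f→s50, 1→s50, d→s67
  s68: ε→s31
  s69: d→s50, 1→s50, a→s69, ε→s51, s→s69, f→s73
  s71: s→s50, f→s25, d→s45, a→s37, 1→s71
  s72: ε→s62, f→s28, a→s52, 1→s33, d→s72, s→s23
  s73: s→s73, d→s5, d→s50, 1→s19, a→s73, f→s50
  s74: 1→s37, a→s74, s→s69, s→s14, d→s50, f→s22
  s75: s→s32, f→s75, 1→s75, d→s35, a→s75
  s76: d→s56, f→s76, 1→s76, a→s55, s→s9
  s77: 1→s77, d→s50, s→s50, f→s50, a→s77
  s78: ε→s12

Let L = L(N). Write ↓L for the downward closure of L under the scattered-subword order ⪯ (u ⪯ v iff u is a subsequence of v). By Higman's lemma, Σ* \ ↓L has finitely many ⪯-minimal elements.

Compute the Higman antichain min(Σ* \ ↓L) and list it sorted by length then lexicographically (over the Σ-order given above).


|Q|=80, |F|=57, |δ|=337 (33 ε).
min D↑ (53 st, q0=0, F={17}): 0:d→1,f→0,a→0,1→2,s→3 1:d→1,f→1,a→4,1→5,s→3 2:d→5,f→2,a→2,1→6,s→7 3:d→3,f→8,a→9,1→7,s→10 4:d→4,f→11,a→4,1→12,s→13 5:d→5,f→5,a→12,1→14,s→7 6:d→14,f→6,a→6,1→6,s→15 7:d→7,f→8,a→9,1→16,s→10 8:d→8,f→17,a→18,1→8,s→19 9:d→17,f→18,a→9,1→9,s→20 10:d→10,f→19,a→20,1→17,s→10 11:d→21,f→11,a→11,1→22,s→23 12:d→12,f→22,a→12,1→24,s→25 13:d→13,f→26,a→9,1→25,s→10 14:d→14,f→14,a→24,1→14,s→15 15:d→27,f→8,a→9,1→15,s→28 16:d→16,f→8,a→9,1→16,s→28 17:d→17,f→17,a→17,1→17,s→17 18:d→17,f→17,a→18,1→18,s→29 19:d→19,f→17,a→29,1→17,s→19 20:d→17,f→29,a→20,1→17,s→20 21:d→21,f→21,a→21,1→30,s→31 22:d→21,f→22,a→22,1→32,s→33 23:d→31,f→26,a→9,1→33,s→10 24:d→24,f→32,a→24,1→24,s→34 25:d→25,f→26,a→9,1→35,s→10 26:d→36,f→17,a→18,1→26,s→19 27:d→27,f→8,a→18,1→27,s→37 28:d→37,f→19,a→20,1→17,s→28 29:d→17,f→17,a→29,1→17,s→29 30:d→30,f→30,a→30,1→30,s→17 31:d→31,f→36,a→38,1→39,s→10 32:d→40,f→32,a→32,1→32,s→41 33:d→31,f→26,a→9,1→42,s→10 34:d→43,f→26,a→9,1→34,s→28 35:d→35,f→26,a→9,1→35,s→28 36:d→36,f→17,a→44,1→45,s→19 37:d→37,f→19,a→29,1→17,s→37 38:d→17,f→44,a→38,1→46,s→20 39:d→39,f→45,a→46,1→39,s→17 40:d→40,f→40,a→40,1→30,s→47 41:d→48,f→26,a→9,1→41,s→28 42:d→49,f→26,a→9,1→42,s→28 43:d→43,f→26,a→18,1→43,s→37 44:d→17,f→17,a→44,1→50,s→29 45:d→45,f→17,a→50,1→45,s→17 46:d→17,f→50,a→46,1→46,s→17 47:d→48,f→36,a→38,1→51,s→28 48:d→48,f→36,a→44,1→52,s→37 49:d→49,f→36,a→38,1→39,s→28 50:d→17,f→17,a→50,1→50,s→17 51:d→52,f→45,a→46,1→51,s→17 52:d→52,f→45,a→50,1→52,s→17 [Hopcroft].
'sff': run [75, 57, 15, 1] end={s50} — reject; 3/3 deletions ∈↓L.
'sad': run [75, 57, 17, 3] end={s0,s5,s50} ∉↓L; 3/3 single-dels accept.
'ss1': |S_i|=[75, 57, 16, 2] end={s19,s50} — reject; 3/3 del acc.
'dafd1s': |S_i|=[75, 72, 62, 50, 36, 10, 2] end={s15,s50} rej; 6/6 del acc.
'11sdaf': run [75, 64, 50, 36, 23, 7, 1] end={s50} ∉↓L; 6/6 deletions ∈↓L.
5 words, ⪯-incomp.

Antichain: [sff, sad, ss1, dafd1s, 11sdaf].


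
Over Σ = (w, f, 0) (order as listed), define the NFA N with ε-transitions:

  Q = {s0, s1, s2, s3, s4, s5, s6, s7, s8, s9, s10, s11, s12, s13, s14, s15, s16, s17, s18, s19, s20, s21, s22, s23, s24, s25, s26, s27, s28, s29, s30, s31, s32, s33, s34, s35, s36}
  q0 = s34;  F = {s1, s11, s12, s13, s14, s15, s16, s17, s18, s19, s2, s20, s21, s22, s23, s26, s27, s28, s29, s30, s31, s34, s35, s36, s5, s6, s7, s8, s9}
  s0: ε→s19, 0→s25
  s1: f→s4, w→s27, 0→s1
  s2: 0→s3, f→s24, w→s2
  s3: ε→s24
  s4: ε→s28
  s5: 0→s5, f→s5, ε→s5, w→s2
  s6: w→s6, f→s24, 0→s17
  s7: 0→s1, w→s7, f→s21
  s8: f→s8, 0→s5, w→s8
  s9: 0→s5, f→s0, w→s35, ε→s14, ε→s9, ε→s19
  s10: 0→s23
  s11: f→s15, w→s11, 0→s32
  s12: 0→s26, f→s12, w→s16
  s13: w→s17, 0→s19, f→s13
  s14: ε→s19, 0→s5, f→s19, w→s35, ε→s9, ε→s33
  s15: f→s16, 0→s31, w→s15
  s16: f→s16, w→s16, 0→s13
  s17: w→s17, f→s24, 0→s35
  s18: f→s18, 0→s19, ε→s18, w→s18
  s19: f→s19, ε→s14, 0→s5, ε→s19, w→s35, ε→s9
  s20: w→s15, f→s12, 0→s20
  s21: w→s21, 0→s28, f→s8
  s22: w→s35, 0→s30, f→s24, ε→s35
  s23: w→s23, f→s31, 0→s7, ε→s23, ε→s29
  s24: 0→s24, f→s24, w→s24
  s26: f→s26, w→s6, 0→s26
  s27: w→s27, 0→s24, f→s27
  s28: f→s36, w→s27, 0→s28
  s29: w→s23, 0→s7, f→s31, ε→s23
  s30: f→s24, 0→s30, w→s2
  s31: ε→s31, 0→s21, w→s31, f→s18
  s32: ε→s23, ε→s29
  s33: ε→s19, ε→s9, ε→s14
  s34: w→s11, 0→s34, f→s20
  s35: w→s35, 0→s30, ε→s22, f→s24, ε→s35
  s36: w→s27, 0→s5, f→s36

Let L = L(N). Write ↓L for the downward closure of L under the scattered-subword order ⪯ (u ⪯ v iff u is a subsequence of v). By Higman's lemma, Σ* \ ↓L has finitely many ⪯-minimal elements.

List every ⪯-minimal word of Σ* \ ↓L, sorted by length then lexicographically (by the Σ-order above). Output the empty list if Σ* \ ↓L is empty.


|Q|=37, |F|=29, |δ|=118 (26 ε).
min D↑ (26 st, q0=0, F={20}): 0:w→1,f→2,0→0 1:w→1,f→3,0→4 2:w→3,f→5,0→2 3:w→3,f→6,0→7 4:w→4,f→7,0→8 5:w→6,f→5,0→9 6:w→6,f→6,0→10 7:w→7,f→11,0→12 8:w→8,f→12,0→13 9:w→14,f→9,0→9 10:w→15,f→10,0→16 11:w→11,f→11,0→16 12:w→12,f→17,0→18 13:w→19,f→18,0→13 14:w→14,f→20,0→15 15:w→15,f→20,0→21 16:w→21,f→16,0→22 17:w→17,f→17,0→22 18:w→19,f→23,0→18 19:w→19,f→19,0→20 20:w→20,f→20,0→20 21:w→21,f→20,0→24 22:w→25,f→22,0→22 23:w→19,f→23,0→22 24:w→25,f→20,0→24 25:w→25,f→20,0→20.
'ff0wf': run [36, 29, 23, 17, 8, 1] end={s24} ∉↓L; 5/5 deletions ∈↓L.
'w000w0': N↓-sim [36, 32, 28, 21, 11, 4, 2] end={s24,s3} ∉↓L; 6/6 single-dels accept.
2 words, ⪯-incomp.

A = [ff0wf, w000w0].


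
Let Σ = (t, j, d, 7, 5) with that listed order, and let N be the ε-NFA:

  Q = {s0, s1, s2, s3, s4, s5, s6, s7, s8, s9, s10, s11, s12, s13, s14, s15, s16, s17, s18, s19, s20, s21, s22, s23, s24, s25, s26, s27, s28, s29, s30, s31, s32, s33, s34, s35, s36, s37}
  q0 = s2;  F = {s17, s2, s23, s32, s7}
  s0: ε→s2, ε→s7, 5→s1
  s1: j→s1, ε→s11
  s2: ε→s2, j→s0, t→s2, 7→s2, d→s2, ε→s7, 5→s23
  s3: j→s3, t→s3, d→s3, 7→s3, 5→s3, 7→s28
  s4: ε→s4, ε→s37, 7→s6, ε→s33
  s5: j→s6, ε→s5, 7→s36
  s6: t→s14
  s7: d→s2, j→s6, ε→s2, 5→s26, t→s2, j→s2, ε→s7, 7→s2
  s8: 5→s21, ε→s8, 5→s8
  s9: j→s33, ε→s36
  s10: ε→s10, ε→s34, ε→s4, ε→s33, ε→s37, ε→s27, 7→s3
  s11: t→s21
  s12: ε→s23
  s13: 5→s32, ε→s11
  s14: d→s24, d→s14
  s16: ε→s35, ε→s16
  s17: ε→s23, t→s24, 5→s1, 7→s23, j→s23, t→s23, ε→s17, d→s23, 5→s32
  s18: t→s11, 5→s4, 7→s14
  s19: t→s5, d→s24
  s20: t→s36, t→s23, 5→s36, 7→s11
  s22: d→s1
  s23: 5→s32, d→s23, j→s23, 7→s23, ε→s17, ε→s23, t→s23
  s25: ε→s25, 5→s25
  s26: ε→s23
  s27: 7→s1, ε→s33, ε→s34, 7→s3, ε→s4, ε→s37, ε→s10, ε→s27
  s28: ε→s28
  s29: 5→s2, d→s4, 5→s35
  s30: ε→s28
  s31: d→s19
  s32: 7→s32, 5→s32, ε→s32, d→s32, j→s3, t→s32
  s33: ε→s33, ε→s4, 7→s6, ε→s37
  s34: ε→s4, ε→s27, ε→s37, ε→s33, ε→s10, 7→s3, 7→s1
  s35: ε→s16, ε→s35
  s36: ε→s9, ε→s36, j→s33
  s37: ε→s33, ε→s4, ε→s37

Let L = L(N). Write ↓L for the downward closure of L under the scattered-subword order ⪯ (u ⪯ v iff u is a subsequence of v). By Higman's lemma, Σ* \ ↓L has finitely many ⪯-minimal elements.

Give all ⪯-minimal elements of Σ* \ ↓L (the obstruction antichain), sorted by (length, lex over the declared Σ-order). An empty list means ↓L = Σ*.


Antichain: [55j].

|Q|=38, |F|=5, |δ|=122 (53 ε).
min D↑ (4 st, q0=0, F={3}): 0:t→0,j→0,d→0,7→0,5→1 1:t→1,j→1,d→1,7→1,5→2 2:t→2,j→3,d→2,7→2,5→2 3:t→3,j→3,d→3,7→3,5→3 (ε-aug+det+¬).
'55j': |S_i|=[15, 10, 6, 5] end={s1,s11,s21,s28,s3} rej; 3/3 single-dels accept.
1 minimals (antichain).


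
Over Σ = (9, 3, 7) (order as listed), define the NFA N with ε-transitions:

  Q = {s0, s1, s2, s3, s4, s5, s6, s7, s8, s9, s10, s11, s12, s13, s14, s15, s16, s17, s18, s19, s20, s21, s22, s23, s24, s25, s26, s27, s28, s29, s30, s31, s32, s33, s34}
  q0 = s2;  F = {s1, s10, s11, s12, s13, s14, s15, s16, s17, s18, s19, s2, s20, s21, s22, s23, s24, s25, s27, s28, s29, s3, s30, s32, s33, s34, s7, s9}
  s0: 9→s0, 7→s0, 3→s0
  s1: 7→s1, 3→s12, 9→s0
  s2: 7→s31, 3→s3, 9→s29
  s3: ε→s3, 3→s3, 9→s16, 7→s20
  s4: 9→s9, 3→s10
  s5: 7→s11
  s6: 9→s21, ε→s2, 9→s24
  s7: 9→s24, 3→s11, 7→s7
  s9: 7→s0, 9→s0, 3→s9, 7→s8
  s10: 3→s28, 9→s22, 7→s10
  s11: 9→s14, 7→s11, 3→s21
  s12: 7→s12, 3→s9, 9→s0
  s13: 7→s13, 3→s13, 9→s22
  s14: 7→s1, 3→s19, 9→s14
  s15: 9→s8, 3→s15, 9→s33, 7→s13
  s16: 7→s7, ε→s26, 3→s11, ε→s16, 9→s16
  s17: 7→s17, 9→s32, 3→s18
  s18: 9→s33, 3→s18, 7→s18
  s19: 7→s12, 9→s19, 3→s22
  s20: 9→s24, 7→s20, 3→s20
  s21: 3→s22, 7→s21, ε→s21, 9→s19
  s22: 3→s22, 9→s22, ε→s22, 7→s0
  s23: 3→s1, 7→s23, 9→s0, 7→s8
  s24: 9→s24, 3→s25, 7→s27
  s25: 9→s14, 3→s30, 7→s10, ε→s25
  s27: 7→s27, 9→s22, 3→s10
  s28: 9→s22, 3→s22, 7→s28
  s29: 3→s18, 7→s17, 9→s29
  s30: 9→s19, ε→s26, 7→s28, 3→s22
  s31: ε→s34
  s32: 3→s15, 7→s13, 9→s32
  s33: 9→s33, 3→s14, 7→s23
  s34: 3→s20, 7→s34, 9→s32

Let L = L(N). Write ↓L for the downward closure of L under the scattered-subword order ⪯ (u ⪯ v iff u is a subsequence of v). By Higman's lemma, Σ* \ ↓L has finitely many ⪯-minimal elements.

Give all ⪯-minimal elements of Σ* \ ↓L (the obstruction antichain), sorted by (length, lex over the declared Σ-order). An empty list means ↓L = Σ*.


|Q|=35, |F|=28, |δ|=104 (9 ε).
min D↑ (29 st, q0=0, F={23}): 0:9→1,3→2,7→3 1:9→1,3→4,7→5 2:9→6,3→2,7→7 3:9→8,3→7,7→3 4:9→9,3→4,7→4 5:9→8,3→4,7→5 6:9→6,3→10,7→11 7:9→12,3→7,7→7 8:9→8,3→13,7→14 9:9→9,3→15,7→16 10:9→15,3→17,7→10 11:9→12,3→10,7→11 12:9→12,3→18,7→19 13:9→9,3→13,7→14 14:9→20,3→14,7→14 15:9→15,3→21,7→22 16:9→23,3→22,7→16 17:9→21,3→20,7→17 18:9→15,3→24,7→25 19:9→20,3→25,7→19 20:9→20,3→20,7→23 21:9→21,3→20,7→26 22:9→23,3→26,7→22 23:9→23,3→23,7→23 24:9→21,3→20,7→27 25:9→20,3→27,7→25 26:9→23,3→28,7→26 27:9→20,3→20,7→27 28:9→23,3→28,7→23 [Hopcroft].
'93979': run [32, 27, 20, 10, 6, 1] end={s0} rej; 5/5 single-dels accept.
'79797': |S_i|=[32, 28, 20, 11, 2, 1] end={s0} — reject; 5/5 single-dels accept.
'393337': run [32, 26, 21, 15, 10, 4, 2] end={s0,s8} — reject; 6/6 deletions ∈↓L.
3 obstructions.

min(Σ*\↓L) = [93979, 79797, 393337].


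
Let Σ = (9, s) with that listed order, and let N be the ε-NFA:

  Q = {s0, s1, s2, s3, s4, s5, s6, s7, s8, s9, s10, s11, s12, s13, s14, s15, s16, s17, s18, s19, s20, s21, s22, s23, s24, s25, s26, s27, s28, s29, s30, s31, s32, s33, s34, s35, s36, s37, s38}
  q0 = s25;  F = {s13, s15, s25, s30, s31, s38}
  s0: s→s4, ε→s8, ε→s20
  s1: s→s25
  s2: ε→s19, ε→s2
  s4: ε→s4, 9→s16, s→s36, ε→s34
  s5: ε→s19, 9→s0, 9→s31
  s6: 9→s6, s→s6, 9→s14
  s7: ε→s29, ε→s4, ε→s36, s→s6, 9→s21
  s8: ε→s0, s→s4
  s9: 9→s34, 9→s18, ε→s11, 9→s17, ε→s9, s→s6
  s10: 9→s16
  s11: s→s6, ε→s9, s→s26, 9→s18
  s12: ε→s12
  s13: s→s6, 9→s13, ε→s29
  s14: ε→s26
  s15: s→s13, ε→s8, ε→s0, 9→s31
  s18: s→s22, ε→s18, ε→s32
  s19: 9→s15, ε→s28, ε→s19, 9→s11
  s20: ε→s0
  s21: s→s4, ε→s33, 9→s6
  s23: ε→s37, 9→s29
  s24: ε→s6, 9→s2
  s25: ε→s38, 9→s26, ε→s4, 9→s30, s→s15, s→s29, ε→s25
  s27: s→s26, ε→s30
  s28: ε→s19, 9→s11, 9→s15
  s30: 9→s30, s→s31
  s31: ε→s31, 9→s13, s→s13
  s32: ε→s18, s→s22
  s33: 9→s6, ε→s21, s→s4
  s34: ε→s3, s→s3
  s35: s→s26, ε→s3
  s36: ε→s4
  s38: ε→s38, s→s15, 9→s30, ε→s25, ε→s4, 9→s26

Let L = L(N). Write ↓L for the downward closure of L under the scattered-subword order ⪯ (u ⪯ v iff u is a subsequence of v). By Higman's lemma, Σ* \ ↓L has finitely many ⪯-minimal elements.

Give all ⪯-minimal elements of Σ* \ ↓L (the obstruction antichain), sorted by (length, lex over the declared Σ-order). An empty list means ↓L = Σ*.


|Q|=39, |F|=6, |δ|=91 (41 ε).
min D↑ (6 st, q0=0, F={5}): 0:9→1,s→2 1:9→1,s→3 2:9→3,s→4 3:9→4,s→4 4:9→4,s→5 5:9→5,s→5 (ε-aug+det+¬).
'sss': run [18, 15, 10, 8] end={s14,s16,s26,s3,s34,s36,s4,s6} ∉↓L; 3/3 deletions ∈↓L.
'9s9s': N↓-sim [18, 8, 6, 5, 3] end={s14,s26,s6} — reject; 4/4 single-dels accept.
's99s': |S_i|=[18, 15, 7, 5, 3] end={s14,s26,s6} ∉↓L; 4/4 single-dels accept.
3 words, ⪯-incomp.

min(Σ*\↓L) = [sss, 9s9s, s99s].


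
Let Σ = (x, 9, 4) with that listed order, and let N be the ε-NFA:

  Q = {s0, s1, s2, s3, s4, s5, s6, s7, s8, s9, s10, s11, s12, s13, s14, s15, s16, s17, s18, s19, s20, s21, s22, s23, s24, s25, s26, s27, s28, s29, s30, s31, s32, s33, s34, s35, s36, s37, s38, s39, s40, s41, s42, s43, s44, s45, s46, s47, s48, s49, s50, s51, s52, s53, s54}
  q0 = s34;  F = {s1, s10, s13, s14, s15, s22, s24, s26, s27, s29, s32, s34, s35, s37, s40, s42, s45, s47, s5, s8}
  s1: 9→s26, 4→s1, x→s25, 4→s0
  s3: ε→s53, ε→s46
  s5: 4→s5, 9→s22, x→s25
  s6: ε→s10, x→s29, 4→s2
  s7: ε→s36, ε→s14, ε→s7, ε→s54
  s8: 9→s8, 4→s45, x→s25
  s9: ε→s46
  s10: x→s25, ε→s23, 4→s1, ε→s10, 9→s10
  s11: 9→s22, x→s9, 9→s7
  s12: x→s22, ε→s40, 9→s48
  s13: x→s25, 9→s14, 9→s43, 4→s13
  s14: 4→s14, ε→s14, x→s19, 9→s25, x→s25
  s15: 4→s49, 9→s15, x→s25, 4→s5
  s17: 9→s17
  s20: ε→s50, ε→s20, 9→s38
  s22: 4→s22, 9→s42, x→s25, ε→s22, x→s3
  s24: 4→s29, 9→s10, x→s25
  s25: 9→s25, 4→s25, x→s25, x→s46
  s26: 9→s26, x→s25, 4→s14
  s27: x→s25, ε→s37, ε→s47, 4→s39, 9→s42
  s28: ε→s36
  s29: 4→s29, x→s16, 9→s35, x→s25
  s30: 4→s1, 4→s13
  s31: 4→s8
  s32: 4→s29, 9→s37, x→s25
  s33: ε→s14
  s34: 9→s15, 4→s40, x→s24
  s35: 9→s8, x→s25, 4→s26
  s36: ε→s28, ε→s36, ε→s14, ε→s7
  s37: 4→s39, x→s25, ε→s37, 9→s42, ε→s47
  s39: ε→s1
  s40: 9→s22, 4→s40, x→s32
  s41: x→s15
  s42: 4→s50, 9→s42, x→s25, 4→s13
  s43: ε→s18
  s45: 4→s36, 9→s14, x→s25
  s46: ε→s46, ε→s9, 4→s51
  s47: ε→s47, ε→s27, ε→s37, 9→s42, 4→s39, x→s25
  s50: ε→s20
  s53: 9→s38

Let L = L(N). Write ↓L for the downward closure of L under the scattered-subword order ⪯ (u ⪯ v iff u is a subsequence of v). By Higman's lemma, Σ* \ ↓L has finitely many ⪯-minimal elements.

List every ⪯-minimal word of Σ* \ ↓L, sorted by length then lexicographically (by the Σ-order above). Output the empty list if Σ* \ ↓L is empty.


Antichain: [xx, 9x, x94949, x49449, 499499].

|Q|=55, |F|=20, |δ|=119 (33 ε).
min D↑ (19 st, q0=0, F={4}): 0:x→1,9→2,4→3 1:x→4,9→5,4→6 2:x→4,9→2,4→7 3:x→8,9→9,4→3 4:x→4,9→4,4→4 5:x→4,9→5,4→10 6:x→4,9→11,4→6 7:x→4,9→9,4→7 8:x→4,9→12,4→6 9:x→4,9→13,4→9 10:x→4,9→14,4→10 11:x→4,9→15,4→14 12:x→4,9→13,4→10 13:x→4,9→13,4→16 14:x→4,9→14,4→17 15:x→4,9→15,4→18 16:x→4,9→17,4→16 17:x→4,9→4,4→17 18:x→4,9→17,4→17 (ε-aug+det+¬).
'xx': N↓-sim [41, 35, 6] end={s16,s19,s25,s46,s51,s9} — reject; 2/2 deletions ∈↓L.
'9x': run [41, 35, 8] end={s19,s25,s3,s38,s46,s51,s53,s9} — reject; 2/2 single-dels accept.
'x94949': run [41, 35, 29, 21, 10, 6, 4] end={s25,s46,s51,s9} — reject; 6/6 del acc.
'x49449': run [41, 35, 25, 17, 12, 10, 4] end={s25,s46,s51,s9} ∉↓L; 6/6 deletions ∈↓L.
'499499': |S_i|=[41, 36, 30, 20, 17, 9, 4] end={s25,s46,s51,s9} — reject; 6/6 deletions ∈↓L.
5 minimals (antichain).


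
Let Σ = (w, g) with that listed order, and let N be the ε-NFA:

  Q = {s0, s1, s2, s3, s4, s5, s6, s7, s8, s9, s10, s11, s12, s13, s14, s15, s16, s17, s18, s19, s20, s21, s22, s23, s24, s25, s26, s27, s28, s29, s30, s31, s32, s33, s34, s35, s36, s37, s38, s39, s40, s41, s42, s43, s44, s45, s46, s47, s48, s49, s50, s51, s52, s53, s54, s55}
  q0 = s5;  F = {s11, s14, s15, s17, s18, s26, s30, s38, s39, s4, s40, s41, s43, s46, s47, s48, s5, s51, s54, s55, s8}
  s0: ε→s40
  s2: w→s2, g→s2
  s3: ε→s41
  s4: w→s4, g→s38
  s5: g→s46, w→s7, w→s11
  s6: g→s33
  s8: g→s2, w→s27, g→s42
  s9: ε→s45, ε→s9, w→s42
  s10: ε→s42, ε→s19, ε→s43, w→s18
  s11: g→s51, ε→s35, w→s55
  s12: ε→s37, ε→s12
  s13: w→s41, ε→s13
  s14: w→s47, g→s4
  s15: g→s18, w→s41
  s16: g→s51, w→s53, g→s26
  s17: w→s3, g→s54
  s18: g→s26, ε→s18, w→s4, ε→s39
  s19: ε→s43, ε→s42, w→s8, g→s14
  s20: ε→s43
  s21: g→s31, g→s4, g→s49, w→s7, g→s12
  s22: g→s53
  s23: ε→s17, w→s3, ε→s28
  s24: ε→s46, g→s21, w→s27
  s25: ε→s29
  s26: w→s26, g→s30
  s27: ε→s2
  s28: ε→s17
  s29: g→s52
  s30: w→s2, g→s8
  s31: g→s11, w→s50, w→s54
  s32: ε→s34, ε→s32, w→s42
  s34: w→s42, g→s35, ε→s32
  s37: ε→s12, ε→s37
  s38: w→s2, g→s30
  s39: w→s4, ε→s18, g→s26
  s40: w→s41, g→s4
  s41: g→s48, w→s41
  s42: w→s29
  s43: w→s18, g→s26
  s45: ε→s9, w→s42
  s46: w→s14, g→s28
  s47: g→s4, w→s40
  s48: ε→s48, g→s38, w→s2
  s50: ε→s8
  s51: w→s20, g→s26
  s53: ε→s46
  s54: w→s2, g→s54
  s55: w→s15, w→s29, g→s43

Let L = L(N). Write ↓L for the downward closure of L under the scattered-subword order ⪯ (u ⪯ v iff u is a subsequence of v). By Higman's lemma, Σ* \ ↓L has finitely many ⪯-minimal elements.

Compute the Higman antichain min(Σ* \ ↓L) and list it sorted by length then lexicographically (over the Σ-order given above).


|Q|=56, |F|=21, |δ|=106 (32 ε).
min D↑ (21 st, q0=0, F={19}): 0:w→1,g→2 1:w→3,g→4 2:w→5,g→6 3:w→7,g→8 4:w→8,g→9 5:w→10,g→11 6:w→12,g→13 7:w→12,g→14 8:w→14,g→9 9:w→9,g→15 10:w→16,g→11 11:w→11,g→17 12:w→12,g→18 13:w→19,g→13 14:w→11,g→9 15:w→19,g→20 16:w→12,g→11 17:w→19,g→15 18:w→19,g→17 19:w→19,g→19 20:w→19,g→19 [Hopcroft].
'gggw': |S_i|=[31, 25, 16, 10, 4] end={s2,s27,s29,s52} ∉↓L; 4/4 single-dels accept.
'wwwwgw': N↓-sim [31, 26, 20, 16, 12, 9, 4] end={s2,s27,s29,s52} — reject; 6/6 deletions ∈↓L.
'wggggg': run [31, 26, 16, 9, 7, 6, 4] end={s2,s29,s42,s52} rej; 6/6 del acc.
3 obstructions.

Antichain: [gggw, wwwwgw, wggggg].


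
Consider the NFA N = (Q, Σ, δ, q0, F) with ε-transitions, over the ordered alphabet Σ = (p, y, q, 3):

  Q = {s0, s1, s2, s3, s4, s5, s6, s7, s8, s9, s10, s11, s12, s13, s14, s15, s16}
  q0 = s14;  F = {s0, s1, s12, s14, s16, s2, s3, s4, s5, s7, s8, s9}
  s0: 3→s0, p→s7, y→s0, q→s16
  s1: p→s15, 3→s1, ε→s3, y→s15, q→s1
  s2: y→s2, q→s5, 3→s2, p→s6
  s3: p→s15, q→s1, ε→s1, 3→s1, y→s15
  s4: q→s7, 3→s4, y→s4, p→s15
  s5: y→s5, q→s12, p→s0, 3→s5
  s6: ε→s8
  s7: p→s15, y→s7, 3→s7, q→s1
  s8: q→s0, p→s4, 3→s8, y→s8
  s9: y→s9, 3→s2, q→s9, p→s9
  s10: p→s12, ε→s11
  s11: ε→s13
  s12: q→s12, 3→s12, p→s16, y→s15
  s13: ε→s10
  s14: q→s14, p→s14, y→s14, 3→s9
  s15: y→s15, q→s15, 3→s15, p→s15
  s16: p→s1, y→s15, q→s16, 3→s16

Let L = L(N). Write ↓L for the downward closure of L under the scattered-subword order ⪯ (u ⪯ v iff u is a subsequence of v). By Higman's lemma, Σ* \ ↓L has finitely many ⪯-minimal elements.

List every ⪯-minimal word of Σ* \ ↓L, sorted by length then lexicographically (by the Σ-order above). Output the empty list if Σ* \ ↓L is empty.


|Q|=17, |F|=12, |δ|=59 (6 ε).
min D↑ (12 st, q0=0, F={8}): 0:p→0,y→0,q→0,3→1 1:p→1,y→1,q→1,3→2 2:p→3,y→2,q→4,3→2 3:p→5,y→3,q→6,3→3 4:p→6,y→4,q→7,3→4 5:p→8,y→5,q→9,3→5 6:p→9,y→6,q→10,3→6 7:p→10,y→8,q→7,3→7 8:p→8,y→8,q→8,3→8 9:p→8,y→9,q→11,3→9 10:p→11,y→8,q→10,3→10 11:p→8,y→8,q→11,3→11.
'33ppp': |S_i|=[14, 13, 12, 9, 5, 1] end={s15} ∉↓L; 5/5 single-dels accept.
'33qqy': |S_i|=[14, 13, 12, 8, 5, 1] end={s15} rej; 5/5 del acc.
2 obstructions.

A = [33ppp, 33qqy].


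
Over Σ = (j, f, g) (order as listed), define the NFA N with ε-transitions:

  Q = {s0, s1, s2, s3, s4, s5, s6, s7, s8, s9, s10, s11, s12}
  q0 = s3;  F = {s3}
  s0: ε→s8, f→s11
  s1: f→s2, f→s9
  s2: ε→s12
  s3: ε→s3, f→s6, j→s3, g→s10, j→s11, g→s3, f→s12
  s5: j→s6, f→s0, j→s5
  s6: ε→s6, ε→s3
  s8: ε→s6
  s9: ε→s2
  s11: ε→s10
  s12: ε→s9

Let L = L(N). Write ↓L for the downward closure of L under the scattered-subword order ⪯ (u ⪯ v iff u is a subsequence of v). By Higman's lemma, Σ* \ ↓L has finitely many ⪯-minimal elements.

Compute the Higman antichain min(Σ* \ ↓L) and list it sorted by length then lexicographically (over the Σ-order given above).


A = [].

|Q|=13, |F|=1, |δ|=21 (9 ε).
min D↑ (1 st, q0=0, F={}): 0:j→0,f→0,g→0 [Hopcroft].
L(D↑) = ∅; no obstructions.


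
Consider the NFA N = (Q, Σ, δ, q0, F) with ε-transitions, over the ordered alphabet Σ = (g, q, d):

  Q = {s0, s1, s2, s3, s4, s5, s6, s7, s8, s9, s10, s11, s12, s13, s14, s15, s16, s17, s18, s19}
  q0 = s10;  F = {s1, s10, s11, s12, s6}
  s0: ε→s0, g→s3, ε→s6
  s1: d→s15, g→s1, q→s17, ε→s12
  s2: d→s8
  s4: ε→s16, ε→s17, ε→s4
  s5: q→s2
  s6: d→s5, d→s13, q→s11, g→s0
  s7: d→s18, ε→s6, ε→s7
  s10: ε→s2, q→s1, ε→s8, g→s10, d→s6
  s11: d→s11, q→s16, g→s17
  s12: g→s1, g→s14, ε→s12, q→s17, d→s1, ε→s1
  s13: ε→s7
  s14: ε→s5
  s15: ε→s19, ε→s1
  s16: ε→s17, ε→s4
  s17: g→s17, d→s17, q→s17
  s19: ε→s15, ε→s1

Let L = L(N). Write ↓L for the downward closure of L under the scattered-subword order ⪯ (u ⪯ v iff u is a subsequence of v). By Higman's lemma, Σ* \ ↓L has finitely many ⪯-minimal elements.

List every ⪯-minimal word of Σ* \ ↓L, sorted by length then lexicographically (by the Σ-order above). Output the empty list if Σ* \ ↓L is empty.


A = [qq, dqg].

|Q|=20, |F|=5, |δ|=44 (20 ε).
min D↑ (5 st, q0=0, F={3}): 0:g→0,q→1,d→2 1:g→1,q→3,d→1 2:g→2,q→4,d→2 3:g→3,q→3,d→3 4:g→3,q→3,d→4 [Hopcroft].
'qq': |S_i|=[19, 12, 5] end={s16,s17,s2,s4,s8} — reject; 2/2 del acc.
'dqg': run [19, 18, 6, 1] end={s17} ∉↓L; 3/3 del acc.
2 obstructions.
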